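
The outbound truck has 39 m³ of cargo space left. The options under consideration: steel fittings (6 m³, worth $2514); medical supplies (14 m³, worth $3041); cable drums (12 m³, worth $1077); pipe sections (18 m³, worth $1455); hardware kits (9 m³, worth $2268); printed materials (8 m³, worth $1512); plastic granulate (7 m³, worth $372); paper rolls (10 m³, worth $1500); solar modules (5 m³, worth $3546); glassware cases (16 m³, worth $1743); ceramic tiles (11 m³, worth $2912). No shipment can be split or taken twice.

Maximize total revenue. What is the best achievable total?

12752

Density check — solar modules 709.20, steel fittings 419.00, ceramic tiles 264.73, hardware kits 252.00 are the best per m³.
Best packing: steel fittings + hardware kits + printed materials + solar modules + ceramic tiles — 39 m³, 12752 total.
The closest alternative, steel fittings + medical supplies + solar modules + ceramic tiles, reaches only 12013.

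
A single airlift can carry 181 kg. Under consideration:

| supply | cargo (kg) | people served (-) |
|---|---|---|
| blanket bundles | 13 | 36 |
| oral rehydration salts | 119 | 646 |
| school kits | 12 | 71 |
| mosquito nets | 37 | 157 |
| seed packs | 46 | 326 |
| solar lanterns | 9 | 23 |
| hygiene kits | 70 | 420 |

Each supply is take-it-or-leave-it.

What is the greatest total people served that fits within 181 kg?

1043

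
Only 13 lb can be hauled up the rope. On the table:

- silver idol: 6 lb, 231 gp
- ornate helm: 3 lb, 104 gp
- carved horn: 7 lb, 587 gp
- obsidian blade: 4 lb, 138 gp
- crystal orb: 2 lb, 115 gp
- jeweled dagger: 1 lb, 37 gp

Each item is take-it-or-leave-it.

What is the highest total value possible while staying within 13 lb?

843

Ornate helm + carved horn + crystal orb + jeweled dagger uses 13 of the 13 lb and totals 843.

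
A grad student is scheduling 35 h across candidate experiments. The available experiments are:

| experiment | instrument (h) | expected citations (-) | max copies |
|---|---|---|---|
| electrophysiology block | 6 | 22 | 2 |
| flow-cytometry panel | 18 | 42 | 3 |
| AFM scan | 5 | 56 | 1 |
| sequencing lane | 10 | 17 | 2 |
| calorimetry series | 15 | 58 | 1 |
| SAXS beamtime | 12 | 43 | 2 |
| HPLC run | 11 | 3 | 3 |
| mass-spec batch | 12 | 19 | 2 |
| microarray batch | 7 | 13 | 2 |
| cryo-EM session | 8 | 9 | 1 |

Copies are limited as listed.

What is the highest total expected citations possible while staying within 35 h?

By expected citations per h: AFM scan 11.20, calorimetry series 3.87, electrophysiology block 3.67 lead.
A density-first pass picks 2×electrophysiology block + AFM scan + calorimetry series — 158 at 32 h.
Replace electrophysiology block and calorimetry series with 2×SAXS beamtime: the trade gains 6 net, giving 164 at 35 h.
Nothing else within 35 h beats 164.

164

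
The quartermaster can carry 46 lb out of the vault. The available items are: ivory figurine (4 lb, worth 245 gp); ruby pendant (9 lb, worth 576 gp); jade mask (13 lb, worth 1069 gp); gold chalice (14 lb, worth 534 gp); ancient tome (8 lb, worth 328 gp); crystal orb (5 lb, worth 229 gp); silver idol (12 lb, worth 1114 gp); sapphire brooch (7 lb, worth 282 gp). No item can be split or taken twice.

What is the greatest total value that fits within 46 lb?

3332

A density-first pass picks ivory figurine + ruby pendant + jade mask + crystal orb + silver idol — 3233 at 43 lb.
The 5 lb tied up in crystal orb is better spent on ancient tome — total rises to 3332 (46 lb).
Next best is ivory figurine + ruby pendant + jade mask + silver idol + sapphire brooch at 3286 (45 lb) — short by 46.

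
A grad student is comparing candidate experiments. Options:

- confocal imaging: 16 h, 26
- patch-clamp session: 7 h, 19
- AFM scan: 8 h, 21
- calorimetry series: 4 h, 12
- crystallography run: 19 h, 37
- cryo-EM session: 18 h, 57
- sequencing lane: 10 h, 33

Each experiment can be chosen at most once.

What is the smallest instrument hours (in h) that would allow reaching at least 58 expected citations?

21

Minimise h subject to total expected citations ≥ 58.
Taking patch-clamp session + calorimetry series + sequencing lane gives 64 (≥ 58) for 21 h.
Below 21 h the best achievable stays under 58.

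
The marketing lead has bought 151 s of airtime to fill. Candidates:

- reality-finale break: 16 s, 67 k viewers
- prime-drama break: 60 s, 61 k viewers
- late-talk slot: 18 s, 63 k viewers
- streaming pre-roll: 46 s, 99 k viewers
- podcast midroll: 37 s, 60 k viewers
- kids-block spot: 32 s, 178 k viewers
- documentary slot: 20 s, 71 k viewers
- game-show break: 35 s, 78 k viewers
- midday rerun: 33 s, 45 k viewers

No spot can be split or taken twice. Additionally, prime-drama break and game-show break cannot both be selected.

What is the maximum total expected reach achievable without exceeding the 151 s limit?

By expected reach per s: kids-block spot 5.56, reality-finale break 4.19, documentary slot 3.55 lead.
Taking the top-ratio spots first gives reality-finale break + late-talk slot + kids-block spot + documentary slot + game-show break for 457 (121 s).
The 18 s tied up in late-talk slot is better spent on streaming pre-roll — total rises to 493 (149 s).

493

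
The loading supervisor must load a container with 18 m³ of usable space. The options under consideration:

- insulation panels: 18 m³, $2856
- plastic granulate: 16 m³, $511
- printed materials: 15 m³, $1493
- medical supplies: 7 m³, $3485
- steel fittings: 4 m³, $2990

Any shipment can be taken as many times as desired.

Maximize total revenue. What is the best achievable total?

11960

Taking 4×steel fittings: 16 m³ used, 11960 in revenue.
Every other selection either busts 18 m³ or fails to beat 11960.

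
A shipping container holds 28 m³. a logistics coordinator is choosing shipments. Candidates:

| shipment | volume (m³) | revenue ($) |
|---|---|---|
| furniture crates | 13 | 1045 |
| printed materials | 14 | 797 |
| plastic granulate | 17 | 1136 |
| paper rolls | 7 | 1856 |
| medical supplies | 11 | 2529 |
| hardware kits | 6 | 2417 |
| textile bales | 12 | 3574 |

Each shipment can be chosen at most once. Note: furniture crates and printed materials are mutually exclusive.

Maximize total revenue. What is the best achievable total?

7847

Taking paper rolls + hardware kits + textile bales: 25 m³ used, 7847 in revenue.
Runner-up paper rolls + medical supplies + hardware kits tops out at 6802.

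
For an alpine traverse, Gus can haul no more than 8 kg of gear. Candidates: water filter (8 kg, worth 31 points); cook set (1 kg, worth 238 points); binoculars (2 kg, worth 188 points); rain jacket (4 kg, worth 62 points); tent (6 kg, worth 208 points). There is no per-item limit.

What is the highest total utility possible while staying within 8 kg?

Ranking by ratio (utility/kg): cook set 238.00, binoculars 94.00, tent 34.67.
Best packing: 8×cook set — 8 kg, 1904 total.
That's the maximum — no swap from here does better than 1904.

1904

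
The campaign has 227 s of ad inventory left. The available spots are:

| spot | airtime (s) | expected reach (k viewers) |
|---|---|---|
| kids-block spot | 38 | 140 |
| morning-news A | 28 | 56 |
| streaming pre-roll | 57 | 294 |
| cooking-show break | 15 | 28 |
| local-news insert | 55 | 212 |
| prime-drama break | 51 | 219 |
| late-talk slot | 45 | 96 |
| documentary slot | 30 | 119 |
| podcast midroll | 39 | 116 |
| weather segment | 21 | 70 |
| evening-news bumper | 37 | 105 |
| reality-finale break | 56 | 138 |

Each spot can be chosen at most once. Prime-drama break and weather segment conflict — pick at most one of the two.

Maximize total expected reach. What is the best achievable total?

900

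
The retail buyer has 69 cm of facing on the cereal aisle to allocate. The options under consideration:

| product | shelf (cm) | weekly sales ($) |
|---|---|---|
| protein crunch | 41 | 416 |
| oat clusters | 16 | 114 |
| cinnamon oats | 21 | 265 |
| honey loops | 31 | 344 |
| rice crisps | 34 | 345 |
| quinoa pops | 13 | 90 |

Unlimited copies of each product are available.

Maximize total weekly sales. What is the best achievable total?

795

3×cinnamon oats uses 63 of the 69 cm and totals 795.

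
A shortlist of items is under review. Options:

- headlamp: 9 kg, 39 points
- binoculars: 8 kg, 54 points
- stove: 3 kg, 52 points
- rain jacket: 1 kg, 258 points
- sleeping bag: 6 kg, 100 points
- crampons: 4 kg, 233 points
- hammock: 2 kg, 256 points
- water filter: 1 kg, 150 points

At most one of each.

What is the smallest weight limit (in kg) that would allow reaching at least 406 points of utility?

Minimise kg subject to total utility ≥ 406.
Taking rain jacket + water filter gives 408 (≥ 406) for 2 kg.
Any bundle with less than 2 kg falls short of 406.

2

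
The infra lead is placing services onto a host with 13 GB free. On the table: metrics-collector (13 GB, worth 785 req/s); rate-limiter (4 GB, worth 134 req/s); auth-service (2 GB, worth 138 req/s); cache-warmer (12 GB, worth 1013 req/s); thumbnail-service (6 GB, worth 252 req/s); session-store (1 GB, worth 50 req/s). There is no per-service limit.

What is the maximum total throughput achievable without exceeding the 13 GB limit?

Density check — cache-warmer 84.42, auth-service 69.00, metrics-collector 60.38, session-store 50.00 are the best per GB.
The ratio ordering already packs tightly: cache-warmer + session-store, 13 GB, 1063.
No other feasible combination exceeds 1063.

1063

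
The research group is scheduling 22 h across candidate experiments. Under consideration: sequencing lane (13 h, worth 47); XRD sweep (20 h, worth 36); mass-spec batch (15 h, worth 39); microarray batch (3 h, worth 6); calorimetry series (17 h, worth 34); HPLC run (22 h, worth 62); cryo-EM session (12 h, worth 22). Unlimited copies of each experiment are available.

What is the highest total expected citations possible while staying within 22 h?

The ratio ordering already packs tightly: sequencing lane + 3×microarray batch, 22 h, 65.

65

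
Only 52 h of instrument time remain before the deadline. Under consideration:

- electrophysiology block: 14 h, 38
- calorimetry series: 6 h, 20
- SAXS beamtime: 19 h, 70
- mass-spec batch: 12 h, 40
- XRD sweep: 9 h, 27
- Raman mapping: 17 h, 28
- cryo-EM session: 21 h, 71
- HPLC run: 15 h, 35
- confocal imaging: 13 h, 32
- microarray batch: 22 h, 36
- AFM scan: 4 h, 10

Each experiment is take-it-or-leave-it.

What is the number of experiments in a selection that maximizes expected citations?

3

The maximum expected citations within 52 h is 181.
SAXS beamtime + mass-spec batch + cryo-EM session hits 181 at 52 h.
Any selection reaching 181 contains exactly 3 experiments.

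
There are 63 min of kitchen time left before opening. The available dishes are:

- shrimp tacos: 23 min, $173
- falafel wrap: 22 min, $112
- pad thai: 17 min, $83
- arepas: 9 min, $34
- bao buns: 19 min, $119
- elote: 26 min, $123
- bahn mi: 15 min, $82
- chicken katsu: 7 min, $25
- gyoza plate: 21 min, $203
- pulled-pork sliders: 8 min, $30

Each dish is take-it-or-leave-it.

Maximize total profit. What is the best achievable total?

Ranking by ratio (profit/min): gyoza plate 9.67, shrimp tacos 7.52, bao buns 6.26, bahn mi 5.47.
Shrimp tacos + bao buns + gyoza plate uses 63 of the 63 min and totals 495.
No other feasible combination exceeds 495.

495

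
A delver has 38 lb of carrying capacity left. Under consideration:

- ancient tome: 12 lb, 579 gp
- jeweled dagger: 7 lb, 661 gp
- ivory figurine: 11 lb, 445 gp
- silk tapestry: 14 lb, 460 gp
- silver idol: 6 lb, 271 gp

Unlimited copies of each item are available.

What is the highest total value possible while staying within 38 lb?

3305

Taking 5×jeweled dagger: 35 lb used, 3305 in value.
That's the maximum — no swap from here does better than 3305.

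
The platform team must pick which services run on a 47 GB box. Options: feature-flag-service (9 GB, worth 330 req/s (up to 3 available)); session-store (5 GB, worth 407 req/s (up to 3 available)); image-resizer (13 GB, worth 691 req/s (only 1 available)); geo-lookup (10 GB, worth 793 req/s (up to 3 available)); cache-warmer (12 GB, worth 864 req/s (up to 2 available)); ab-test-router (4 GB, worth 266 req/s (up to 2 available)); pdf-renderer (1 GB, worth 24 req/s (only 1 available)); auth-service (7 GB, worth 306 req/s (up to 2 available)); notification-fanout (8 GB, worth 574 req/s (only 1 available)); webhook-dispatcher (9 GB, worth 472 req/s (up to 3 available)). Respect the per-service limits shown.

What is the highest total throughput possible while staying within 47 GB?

By throughput per GB: session-store 81.40, geo-lookup 79.30, cache-warmer 72.00 lead.
Greedy by ratio would take 3×session-store + 3×geo-lookup + pdf-renderer: 46 GB used, total 3624.
The 11 GB tied up in geo-lookup and pdf-renderer is better spent on cache-warmer — total rises to 3671 (47 GB).

3671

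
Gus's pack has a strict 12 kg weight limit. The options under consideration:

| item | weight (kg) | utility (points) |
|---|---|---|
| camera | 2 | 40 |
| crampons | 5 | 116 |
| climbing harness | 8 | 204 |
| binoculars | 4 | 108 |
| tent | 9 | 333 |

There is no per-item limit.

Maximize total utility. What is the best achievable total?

373

By utility per kg: tent 37.00, binoculars 27.00, climbing harness 25.50, crampons 23.20 lead.
Camera + tent uses 11 of the 12 kg and totals 373.
The spare 1 kg is too small for any remaining item, and no exchange beats 373.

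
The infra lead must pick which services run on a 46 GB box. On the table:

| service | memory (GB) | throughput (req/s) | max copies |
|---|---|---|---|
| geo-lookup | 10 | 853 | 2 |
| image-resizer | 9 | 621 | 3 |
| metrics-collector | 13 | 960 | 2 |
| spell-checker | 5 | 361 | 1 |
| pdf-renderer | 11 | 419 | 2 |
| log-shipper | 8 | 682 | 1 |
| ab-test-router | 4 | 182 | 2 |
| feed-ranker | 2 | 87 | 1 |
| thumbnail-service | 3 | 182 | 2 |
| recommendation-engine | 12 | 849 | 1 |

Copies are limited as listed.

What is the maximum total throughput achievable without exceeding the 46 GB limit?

Best packing: 2×geo-lookup + metrics-collector + spell-checker + log-shipper — 46 GB, 3709 total.
Every other selection either busts 46 GB or exceeds an availability limit or fails to beat 3709.

3709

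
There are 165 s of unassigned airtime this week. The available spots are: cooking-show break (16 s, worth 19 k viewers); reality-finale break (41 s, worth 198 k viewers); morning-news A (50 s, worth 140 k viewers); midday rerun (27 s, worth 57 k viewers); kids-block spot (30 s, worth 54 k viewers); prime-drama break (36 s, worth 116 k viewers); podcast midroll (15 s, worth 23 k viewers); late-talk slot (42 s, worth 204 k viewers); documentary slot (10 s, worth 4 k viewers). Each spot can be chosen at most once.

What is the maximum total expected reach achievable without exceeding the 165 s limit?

599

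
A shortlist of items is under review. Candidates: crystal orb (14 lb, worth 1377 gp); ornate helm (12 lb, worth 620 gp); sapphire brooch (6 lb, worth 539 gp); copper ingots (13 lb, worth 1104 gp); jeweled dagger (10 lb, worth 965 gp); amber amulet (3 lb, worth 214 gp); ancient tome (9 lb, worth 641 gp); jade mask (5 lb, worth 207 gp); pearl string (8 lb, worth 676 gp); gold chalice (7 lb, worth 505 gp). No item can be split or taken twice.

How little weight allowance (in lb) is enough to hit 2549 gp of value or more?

27

Need the lightest bundle worth ≥ 2549.
crystal orb + jeweled dagger + amber amulet reaches 2556 using 27 lb.
Any bundle with less than 27 lb falls short of 2549.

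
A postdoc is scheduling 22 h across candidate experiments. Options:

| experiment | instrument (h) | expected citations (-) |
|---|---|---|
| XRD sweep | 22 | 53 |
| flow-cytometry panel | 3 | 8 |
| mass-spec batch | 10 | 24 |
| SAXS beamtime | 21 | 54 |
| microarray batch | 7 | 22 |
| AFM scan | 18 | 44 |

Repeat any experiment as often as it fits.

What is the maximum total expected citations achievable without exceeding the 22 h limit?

66

3×microarray batch uses 21 of the 22 h and totals 66.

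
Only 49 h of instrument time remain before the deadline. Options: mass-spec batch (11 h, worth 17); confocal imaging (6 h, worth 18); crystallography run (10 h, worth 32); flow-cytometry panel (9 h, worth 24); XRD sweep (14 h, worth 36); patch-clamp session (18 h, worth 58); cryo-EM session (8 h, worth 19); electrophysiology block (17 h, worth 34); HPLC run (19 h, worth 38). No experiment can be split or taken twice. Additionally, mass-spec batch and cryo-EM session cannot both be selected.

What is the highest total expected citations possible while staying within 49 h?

The ratio heuristic lands on confocal imaging + crystallography run + flow-cytometry panel + patch-clamp session (132) but leaves 6 h idle.
Dropping flow-cytometry panel frees 9 h; slotting in XRD sweep (14 h) lifts the total to 144 at 48 h.

144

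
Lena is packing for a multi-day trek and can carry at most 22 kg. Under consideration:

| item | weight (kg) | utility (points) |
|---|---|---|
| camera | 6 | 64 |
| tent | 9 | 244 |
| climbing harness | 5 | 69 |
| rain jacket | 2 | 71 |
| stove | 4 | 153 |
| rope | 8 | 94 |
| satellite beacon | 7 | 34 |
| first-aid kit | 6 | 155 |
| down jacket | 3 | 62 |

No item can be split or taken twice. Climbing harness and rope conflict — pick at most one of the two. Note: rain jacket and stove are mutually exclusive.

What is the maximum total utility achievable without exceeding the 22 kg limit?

614

Taking tent + stove + first-aid kit + down jacket: 22 kg used, 614 in utility.
Next best is tent + stove + first-aid kit at 552 (19 kg) — short by 62.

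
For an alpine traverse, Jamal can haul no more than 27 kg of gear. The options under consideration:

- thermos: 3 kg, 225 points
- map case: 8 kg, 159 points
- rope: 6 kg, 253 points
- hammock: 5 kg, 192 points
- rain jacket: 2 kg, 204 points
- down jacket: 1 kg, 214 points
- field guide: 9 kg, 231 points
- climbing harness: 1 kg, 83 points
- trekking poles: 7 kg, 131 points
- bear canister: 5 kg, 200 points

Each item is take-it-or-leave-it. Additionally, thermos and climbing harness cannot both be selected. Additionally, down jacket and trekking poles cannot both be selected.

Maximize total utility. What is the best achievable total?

Thermos + rope + rain jacket + down jacket + field guide + bear canister uses 26 of the 27 kg and totals 1327.
Runner-up thermos + rope + hammock + rain jacket + down jacket + field guide tops out at 1319.

1327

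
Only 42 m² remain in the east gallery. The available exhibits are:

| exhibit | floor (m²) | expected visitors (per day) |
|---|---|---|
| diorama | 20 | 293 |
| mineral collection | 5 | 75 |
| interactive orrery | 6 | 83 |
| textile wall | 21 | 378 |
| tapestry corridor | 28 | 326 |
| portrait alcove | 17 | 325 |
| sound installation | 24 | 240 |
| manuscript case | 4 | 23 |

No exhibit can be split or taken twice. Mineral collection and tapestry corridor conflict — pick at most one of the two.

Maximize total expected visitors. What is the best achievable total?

Textile wall + portrait alcove + manuscript case uses 42 of the 42 m² and totals 726.

726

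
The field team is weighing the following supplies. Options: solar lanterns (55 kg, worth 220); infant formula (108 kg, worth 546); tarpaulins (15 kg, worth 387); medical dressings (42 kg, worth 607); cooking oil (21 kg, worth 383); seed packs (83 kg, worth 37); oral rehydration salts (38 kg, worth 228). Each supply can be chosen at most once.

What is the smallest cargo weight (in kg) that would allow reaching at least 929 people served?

Look for the lowest-cargo combination reaching 929.
Taking tarpaulins + medical dressings gives 994 (≥ 929) for 57 kg.
Below 57 kg the best achievable stays under 929.

57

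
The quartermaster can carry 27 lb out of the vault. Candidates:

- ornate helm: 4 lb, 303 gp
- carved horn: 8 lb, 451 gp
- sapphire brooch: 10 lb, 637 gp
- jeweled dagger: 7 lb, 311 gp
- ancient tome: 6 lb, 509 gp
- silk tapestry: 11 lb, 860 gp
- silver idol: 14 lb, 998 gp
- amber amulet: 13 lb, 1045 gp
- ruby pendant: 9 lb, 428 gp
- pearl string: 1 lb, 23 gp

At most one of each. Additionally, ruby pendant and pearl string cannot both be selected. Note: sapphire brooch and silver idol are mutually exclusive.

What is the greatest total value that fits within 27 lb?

2043

Greedy by ratio would take ornate helm + ancient tome + amber amulet + pearl string: 24 lb used, total 1880.
The 11 lb tied up in ornate helm and ancient tome and pearl string is better spent on silver idol — total rises to 2043 (27 lb).
Next best is sapphire brooch + ancient tome + silk tapestry at 2006 (27 lb) — short by 37.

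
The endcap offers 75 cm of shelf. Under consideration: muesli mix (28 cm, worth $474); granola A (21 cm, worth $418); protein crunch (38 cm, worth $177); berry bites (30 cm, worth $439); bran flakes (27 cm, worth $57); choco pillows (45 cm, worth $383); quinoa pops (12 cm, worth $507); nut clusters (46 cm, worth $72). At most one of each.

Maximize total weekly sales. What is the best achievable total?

1420

By weekly sales per cm: quinoa pops 42.25, granola A 19.90, muesli mix 16.93, berry bites 14.63 lead.
Greedy by ratio would take muesli mix + granola A + quinoa pops: 61 cm used, total 1399.
Dropping granola A frees 21 cm; slotting in berry bites (30 cm) lifts the total to 1420 at 70 cm.
No other feasible combination exceeds 1420.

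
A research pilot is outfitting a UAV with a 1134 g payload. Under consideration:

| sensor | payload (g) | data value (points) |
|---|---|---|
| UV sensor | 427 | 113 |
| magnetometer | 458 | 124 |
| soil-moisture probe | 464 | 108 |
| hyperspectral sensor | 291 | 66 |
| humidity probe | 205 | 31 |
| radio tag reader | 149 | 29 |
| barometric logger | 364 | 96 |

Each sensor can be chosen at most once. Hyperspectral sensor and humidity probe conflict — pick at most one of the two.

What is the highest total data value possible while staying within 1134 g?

286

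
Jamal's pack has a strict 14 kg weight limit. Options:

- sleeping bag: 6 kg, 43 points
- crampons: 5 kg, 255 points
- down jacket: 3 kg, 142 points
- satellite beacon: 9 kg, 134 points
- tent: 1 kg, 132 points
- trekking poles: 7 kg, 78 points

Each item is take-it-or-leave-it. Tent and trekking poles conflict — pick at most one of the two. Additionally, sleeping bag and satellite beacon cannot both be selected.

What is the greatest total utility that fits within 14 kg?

Best packing: crampons + down jacket + tent — 9 kg, 529 total.
The spare 5 kg is too small for any remaining item, and no feasible exchange beats 529.

529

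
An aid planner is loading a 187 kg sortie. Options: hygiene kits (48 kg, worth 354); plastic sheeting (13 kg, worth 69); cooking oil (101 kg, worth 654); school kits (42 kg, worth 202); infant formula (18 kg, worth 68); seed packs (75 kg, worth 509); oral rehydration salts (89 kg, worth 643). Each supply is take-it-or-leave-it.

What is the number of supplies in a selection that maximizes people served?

Optimal total is 1221.
For example plastic sheeting + seed packs + oral rehydration salts achieves it, using 177 kg.
All optima have 3 supplies.

3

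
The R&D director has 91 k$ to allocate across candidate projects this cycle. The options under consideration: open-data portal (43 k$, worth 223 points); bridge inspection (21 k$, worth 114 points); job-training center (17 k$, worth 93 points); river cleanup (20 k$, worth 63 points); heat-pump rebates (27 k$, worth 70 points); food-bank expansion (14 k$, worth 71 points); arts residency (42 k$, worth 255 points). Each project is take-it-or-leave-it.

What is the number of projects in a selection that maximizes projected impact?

2

Best achievable projected impact is 478.
open-data portal + arts residency hits 478 at 85 k$.
Every optimal selection uses 2 projects.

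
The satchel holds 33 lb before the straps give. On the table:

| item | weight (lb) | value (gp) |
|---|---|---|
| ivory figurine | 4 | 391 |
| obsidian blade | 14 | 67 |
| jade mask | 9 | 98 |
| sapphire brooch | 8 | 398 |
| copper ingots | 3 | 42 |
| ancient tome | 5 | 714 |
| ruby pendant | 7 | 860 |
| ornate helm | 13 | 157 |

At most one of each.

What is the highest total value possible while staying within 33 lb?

2461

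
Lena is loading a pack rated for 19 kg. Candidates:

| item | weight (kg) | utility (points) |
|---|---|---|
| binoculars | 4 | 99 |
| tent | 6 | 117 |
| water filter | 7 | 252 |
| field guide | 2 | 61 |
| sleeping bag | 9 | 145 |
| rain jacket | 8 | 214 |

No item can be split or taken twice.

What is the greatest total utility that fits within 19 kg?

565

Taking the top-ratio items first gives water filter + field guide + rain jacket for 527 (17 kg).
Dropping field guide frees 2 kg; slotting in binoculars (4 kg) lifts the total to 565 at 19 kg.
The closest alternative, binoculars + tent + water filter + field guide, reaches only 529.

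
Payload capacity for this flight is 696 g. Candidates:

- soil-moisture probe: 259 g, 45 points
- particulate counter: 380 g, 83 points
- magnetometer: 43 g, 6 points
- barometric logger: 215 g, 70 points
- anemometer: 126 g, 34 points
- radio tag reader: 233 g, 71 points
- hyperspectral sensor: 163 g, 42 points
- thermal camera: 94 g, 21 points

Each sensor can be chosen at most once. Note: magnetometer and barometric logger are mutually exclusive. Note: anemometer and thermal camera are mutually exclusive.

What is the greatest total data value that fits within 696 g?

183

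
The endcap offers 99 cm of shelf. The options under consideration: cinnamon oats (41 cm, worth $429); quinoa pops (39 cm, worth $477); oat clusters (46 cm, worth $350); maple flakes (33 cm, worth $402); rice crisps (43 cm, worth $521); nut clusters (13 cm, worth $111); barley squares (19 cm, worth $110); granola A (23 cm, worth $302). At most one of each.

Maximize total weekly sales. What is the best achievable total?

1225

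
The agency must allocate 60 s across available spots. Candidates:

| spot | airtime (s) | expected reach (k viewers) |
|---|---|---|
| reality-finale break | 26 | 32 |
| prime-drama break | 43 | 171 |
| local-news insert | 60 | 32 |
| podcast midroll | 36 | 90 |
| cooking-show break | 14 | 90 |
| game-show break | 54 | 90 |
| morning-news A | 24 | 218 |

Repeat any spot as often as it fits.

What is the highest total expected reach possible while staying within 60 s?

436

Density check — morning-news A 9.08, cooking-show break 6.43, prime-drama break 3.98 are the best per s.
Taking 2×morning-news A: 48 s used, 436 in expected reach.
Every other selection either busts 60 s or fails to beat 436.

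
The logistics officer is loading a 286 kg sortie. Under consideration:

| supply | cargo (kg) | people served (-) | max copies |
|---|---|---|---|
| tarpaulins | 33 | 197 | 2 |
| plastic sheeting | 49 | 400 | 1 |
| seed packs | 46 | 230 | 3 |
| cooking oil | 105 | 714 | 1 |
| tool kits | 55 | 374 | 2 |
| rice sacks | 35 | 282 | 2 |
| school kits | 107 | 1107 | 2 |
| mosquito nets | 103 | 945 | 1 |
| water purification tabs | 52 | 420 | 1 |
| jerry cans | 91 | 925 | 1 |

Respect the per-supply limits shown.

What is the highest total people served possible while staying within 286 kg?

The ratio heuristic lands on plastic sheeting + 2×school kits (2614) but leaves 23 kg idle.
Dropping plastic sheeting frees 49 kg; slotting in 2×rice sacks (70 kg) lifts the total to 2778 at 284 kg.
Every other selection either busts 286 kg or exceeds an availability limit or fails to beat 2778.

2778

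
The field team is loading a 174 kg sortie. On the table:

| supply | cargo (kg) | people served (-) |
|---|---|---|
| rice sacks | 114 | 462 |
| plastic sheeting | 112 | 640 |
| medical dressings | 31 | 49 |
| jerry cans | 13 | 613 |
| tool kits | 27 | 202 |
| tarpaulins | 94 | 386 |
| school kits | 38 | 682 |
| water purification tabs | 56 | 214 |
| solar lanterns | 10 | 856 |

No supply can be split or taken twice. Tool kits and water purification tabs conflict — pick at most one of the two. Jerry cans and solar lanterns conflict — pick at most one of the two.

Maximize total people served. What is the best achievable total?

2178

Plastic sheeting + school kits + solar lanterns uses 160 of the 174 kg and totals 2178.
No other feasible combination exceeds 2178.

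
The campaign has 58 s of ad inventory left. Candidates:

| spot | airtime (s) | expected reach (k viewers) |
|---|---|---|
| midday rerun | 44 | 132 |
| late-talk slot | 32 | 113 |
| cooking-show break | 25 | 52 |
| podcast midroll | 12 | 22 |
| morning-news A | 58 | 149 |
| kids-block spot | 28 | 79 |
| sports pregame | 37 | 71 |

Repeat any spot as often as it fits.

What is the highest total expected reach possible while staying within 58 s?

Density check — late-talk slot 3.53, midday rerun 3.00, kids-block spot 2.82 are the best per s.
The ratio ordering already packs tightly: late-talk slot + cooking-show break, 57 s, 165.
The spare 1 s is too small for any remaining spot, and no exchange beats 165.

165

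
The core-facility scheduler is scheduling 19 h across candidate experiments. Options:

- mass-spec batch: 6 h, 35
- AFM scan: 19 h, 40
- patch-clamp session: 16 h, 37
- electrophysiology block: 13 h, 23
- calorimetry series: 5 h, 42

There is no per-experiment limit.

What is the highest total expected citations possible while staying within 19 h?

The ratio ordering already packs tightly: 3×calorimetry series, 15 h, 126.
Nothing else within 19 h beats 126.

126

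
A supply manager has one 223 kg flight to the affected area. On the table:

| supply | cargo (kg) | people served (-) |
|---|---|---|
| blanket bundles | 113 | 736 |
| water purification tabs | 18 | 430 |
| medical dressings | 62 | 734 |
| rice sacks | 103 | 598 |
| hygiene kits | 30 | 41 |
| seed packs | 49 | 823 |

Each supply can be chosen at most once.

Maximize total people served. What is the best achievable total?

Taking the top-ratio supplies first gives water purification tabs + medical dressings + hygiene kits + seed packs for 2028 (159 kg).
The 48 kg tied up in water purification tabs and hygiene kits is better spent on rice sacks — total rises to 2155 (214 kg).
Next best is blanket bundles + water purification tabs + hygiene kits + seed packs at 2030 (210 kg) — short by 125.

2155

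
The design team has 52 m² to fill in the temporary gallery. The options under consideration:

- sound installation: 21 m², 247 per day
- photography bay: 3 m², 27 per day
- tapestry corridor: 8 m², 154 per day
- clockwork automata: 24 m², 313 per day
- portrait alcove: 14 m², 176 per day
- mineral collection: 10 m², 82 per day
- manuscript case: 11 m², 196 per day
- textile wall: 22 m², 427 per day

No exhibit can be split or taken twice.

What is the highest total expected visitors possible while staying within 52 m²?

859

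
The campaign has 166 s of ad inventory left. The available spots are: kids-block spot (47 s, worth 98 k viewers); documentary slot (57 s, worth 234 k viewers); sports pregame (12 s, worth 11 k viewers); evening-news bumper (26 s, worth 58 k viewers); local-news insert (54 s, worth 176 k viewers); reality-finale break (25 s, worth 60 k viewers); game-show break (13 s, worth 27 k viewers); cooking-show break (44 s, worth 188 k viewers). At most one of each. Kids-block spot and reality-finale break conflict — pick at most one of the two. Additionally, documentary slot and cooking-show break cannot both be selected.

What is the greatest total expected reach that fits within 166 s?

Ranking by ratio (expected reach/s): cooking-show break 4.27, documentary slot 4.11, local-news insert 3.26.
Taking documentary slot + evening-news bumper + local-news insert + reality-finale break: 162 s used, 528 in expected reach.
An exhaustive check of the 256 subsets confirms 528.

528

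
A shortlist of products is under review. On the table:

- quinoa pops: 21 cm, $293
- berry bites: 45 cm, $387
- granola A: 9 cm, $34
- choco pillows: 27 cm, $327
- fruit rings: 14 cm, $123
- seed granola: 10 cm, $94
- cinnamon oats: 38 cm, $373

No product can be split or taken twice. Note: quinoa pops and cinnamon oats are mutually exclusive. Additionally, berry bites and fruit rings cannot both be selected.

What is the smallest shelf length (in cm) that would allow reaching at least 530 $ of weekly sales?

Need the lightest bundle worth ≥ 530.
quinoa pops + choco pillows: 620 weekly sales at 48 cm.
Any bundle with less than 48 cm falls short of 530.

48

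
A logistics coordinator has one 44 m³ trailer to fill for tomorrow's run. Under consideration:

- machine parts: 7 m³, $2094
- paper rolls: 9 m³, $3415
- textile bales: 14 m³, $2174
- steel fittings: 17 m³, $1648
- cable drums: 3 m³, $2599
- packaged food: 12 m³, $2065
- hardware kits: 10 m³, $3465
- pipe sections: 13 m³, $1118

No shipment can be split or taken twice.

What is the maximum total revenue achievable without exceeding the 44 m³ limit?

Density check — cable drums 866.33, paper rolls 379.44, hardware kits 346.50, machine parts 299.14 are the best per m³.
A density-first pass picks machine parts + paper rolls + cable drums + packaged food + hardware kits — 13638 at 41 m³.
The 12 m³ tied up in packaged food is better spent on textile bales — total rises to 13747 (43 m³).

13747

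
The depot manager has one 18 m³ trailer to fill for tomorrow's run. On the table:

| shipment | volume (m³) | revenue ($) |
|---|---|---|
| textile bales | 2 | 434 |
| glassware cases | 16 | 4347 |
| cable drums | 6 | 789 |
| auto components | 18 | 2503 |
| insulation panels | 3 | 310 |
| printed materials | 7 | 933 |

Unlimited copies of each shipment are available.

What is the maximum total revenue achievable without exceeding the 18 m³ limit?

4781

Best packing: textile bales + glassware cases — 18 m³, 4781 total.
Nothing else within 18 m³ beats 4781.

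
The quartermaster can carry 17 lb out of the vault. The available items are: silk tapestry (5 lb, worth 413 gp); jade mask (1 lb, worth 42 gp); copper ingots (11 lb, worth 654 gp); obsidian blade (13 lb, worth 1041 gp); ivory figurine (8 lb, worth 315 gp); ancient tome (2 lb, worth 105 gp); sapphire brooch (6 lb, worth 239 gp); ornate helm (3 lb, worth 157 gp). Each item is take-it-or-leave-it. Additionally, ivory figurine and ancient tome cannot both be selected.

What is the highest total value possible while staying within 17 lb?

1240

A density-first pass picks silk tapestry + jade mask + copper ingots — 1109 at 17 lb.
Replace silk tapestry and copper ingots with obsidian blade + ornate helm: the trade gains 131 net, giving 1240 at 17 lb.
Runner-up obsidian blade + ornate helm tops out at 1198.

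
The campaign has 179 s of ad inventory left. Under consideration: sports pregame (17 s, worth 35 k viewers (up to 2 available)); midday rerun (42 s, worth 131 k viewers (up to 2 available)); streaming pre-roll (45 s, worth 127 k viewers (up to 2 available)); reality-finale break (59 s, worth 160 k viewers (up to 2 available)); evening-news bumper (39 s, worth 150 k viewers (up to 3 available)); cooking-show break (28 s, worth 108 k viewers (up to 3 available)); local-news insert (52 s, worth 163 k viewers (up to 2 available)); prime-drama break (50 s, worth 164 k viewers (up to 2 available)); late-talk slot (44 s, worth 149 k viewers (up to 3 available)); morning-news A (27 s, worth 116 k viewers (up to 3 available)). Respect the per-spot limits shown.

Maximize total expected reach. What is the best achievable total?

Taking the top-ratio spots first gives 3×cooking-show break + 3×morning-news A for 672 (165 s).
Dropping cooking-show break frees 28 s; slotting in evening-news bumper (39 s) lifts the total to 714 at 176 s.
That's the maximum — no swap from here does better than 714.

714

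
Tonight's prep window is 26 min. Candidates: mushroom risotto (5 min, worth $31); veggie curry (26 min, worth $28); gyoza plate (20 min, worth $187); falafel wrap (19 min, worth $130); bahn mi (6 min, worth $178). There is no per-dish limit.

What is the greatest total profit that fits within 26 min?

712

Density check — bahn mi 29.67, gyoza plate 9.35, falafel wrap 6.84 are the best per min.
Taking 4×bahn mi: 24 min used, 712 in profit.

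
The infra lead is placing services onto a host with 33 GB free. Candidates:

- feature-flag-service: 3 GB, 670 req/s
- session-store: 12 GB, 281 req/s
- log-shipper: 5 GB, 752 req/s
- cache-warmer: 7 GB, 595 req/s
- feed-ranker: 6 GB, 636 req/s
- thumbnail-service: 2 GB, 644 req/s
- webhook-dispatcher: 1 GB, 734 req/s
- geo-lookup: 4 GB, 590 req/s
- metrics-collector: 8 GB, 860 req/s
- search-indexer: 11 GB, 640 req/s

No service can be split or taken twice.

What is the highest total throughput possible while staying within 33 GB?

By throughput per GB: webhook-dispatcher 734.00, thumbnail-service 322.00, feature-flag-service 223.33 lead.
Taking the top-ratio services first gives feature-flag-service + log-shipper + feed-ranker + thumbnail-service + webhook-dispatcher + geo-lookup + metrics-collector for 4886 (29 GB).
Replace geo-lookup with cache-warmer: the trade gains 5 net, giving 4891 at 32 GB.

4891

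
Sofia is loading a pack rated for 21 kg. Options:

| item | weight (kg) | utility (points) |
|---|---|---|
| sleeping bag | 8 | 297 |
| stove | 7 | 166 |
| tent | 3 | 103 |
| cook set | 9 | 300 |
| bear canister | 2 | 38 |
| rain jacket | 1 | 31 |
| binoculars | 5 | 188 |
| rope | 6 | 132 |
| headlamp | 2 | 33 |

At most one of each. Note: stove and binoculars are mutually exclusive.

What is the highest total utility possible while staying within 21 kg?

731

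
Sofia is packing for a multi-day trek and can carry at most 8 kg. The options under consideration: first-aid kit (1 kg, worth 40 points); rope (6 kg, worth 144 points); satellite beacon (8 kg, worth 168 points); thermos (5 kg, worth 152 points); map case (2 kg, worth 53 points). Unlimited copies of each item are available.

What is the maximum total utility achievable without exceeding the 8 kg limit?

320

The ratio ordering already packs tightly: 8×first-aid kit, 8 kg, 320.
Nothing else within 8 kg beats 320.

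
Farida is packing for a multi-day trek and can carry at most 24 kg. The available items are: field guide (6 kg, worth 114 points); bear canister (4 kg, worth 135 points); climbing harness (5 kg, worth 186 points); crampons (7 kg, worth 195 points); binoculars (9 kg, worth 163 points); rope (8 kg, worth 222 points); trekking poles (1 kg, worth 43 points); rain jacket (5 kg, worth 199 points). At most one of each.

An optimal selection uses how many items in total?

Best achievable utility is 785.
One optimal bundle: bear canister + climbing harness + rope + trekking poles + rain jacket (23 kg).
Every optimal selection uses 5 items.

5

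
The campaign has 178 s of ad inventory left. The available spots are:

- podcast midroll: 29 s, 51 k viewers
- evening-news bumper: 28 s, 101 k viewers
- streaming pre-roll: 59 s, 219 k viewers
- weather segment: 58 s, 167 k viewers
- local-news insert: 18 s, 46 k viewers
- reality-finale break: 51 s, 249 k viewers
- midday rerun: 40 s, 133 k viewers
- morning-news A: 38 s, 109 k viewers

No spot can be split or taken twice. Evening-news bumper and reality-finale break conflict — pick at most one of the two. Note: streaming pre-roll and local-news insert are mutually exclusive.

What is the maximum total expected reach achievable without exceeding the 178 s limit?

635

Streaming pre-roll + weather segment + reality-finale break uses 168 of the 178 s and totals 635.
Nothing else feasible within 178 s beats 635.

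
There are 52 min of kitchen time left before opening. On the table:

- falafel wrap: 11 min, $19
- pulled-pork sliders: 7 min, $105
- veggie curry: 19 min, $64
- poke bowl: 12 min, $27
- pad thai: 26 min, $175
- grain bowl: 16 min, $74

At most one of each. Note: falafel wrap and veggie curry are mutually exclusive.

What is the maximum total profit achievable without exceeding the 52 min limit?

Ranking by ratio (profit/min): pulled-pork sliders 15.00, pad thai 6.73, grain bowl 4.62.
The ratio ordering already packs tightly: pulled-pork sliders + pad thai + grain bowl, 49 min, 354.

354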